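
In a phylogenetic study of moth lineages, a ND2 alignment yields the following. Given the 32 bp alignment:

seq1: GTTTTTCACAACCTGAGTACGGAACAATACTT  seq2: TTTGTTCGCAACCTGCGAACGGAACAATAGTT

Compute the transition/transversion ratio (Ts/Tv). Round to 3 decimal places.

Transitions are A↔G and C↔T; transversions are all other mismatches.
Transitions: 1. Transversions: 5.
R = 1/5 = 0.200.

0.200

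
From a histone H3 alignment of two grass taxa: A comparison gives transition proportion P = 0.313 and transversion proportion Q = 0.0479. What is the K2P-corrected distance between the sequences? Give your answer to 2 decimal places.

Under the Kimura two-parameter model, d = −½ ln(1 − 2P − Q) − ¼ ln(1 − 2Q).
1 − 2P − Q = 0.3261, giving −½ ln(0.3261) = 0.560276.
1 − 2Q = 0.9042, giving −¼ ln(0.9042) = 0.025176.
d = 0.560276 + 0.025176 = 0.585452.

0.59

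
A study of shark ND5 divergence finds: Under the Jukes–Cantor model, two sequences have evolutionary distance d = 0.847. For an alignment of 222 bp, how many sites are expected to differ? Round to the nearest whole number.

Invert JC69: p = (3/4)(1 − e^(−4d/3)) = 0.75 × (1 − e^(-1.129333)) = 0.75 × (1 − 0.323249) = 0.507563.
Expected differing sites = pL ≈ 0.507563 × 222 = 112.678986 ≈ 113.

113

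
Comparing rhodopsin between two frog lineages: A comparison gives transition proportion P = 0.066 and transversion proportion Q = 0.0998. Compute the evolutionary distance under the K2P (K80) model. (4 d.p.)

0.1875

Under the Kimura two-parameter model, d = −½ ln(1 − 2P − Q) − ¼ ln(1 − 2Q).
1 − 2P − Q = 0.7682, giving −½ ln(0.7682) = 0.131853.
1 − 2Q = 0.8004, giving −¼ ln(0.8004) = 0.055661.
d = 0.131853 + 0.055661 = 0.187514.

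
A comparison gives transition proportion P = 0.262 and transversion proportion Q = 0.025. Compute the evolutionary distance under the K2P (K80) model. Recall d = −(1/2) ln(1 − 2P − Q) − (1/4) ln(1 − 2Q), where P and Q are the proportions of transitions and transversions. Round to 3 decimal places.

0.411

Under the Kimura two-parameter model, d = −½ ln(1 − 2P − Q) − ¼ ln(1 − 2Q).
1 − 2P − Q = 0.451, giving −½ ln(0.451) = 0.398144.
1 − 2Q = 0.95, giving −¼ ln(0.95) = 0.012823.
d = 0.398144 + 0.012823 = 0.410967.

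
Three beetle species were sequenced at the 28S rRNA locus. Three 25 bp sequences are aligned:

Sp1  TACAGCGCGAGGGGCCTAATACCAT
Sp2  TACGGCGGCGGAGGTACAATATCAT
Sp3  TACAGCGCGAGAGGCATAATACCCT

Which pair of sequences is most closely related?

Sp1 and Sp3

Sp1–Sp2: 9/25 differ, p = 0.360, d = 0.490.
Sp1–Sp3: 3/25 differ, p = 0.120, d = 0.131.
Sp2–Sp3: 8/25 differ, p = 0.320, d = 0.417.
The smallest distance is between Sp1 and Sp3.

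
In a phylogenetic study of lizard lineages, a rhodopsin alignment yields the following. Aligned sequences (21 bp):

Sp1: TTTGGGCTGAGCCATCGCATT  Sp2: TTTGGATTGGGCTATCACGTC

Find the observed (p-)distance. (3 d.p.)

The sequences differ at 7 of 21 positions (sites 6, 7, 10, 13, 17, 19, 21).
p = 7/21 = 0.333333… ≈ 0.333 (to 3 d.p.).

0.333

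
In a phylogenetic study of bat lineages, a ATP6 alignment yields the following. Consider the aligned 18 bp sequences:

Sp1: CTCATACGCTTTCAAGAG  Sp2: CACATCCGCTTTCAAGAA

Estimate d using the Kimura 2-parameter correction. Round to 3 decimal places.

Of 18 sites, 1 differences are transitions and 2 are transversions, so P = 1/18 ≈ 0.055556 and Q = 2/18 ≈ 0.111111.
Under the Kimura two-parameter model, d = −½ ln(1 − 2P − Q) − ¼ ln(1 − 2Q).
1 − 2P − Q = 0.777777, giving −½ ln(0.777777) = 0.125658.
1 − 2Q = 0.777778, giving −¼ ln(0.777778) = 0.062829.
d = 0.125658 + 0.062829 = 0.188487.

0.188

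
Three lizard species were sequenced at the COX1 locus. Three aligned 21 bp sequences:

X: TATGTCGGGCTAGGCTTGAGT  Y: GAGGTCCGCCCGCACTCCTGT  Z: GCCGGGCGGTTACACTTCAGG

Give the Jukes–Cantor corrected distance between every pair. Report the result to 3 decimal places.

d(X,Y) = 0.899, d(X,Z) = 0.899, d(Y,Z) = 0.899

X–Y: 11/21 sites differ → p ≈ 0.52381, d = −0.75 ln(1 − 0.698413) = 0.899023 ≈ 0.899.
X–Z: 11/21 sites differ → p ≈ 0.52381, d = −0.75 ln(1 − 0.698413) = 0.899023 ≈ 0.899.
Y–Z: 11/21 sites differ → p ≈ 0.52381, d = −0.75 ln(1 − 0.698413) = 0.899023 ≈ 0.899.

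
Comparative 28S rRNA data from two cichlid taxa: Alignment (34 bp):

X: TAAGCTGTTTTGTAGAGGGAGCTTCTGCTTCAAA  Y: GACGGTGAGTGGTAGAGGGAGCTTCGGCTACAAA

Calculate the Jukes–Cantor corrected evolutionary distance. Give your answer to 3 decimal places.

0.282

The sequences differ at 8 of 34 sites (1, 3, 5, 8, 9, 11, 26, 30), so p = 8/34 ≈ 0.235294.
d = −(3/4) ln(1 − 4p/3) = −0.75 ln(1 − 0.313725) = −0.75 ln(0.686275)
  = −0.75 × (-0.376477) = 0.282358 substitutions/site.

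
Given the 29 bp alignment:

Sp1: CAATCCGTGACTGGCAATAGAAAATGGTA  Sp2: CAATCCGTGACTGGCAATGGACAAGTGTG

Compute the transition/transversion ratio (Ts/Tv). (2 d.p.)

Transitions are A↔G and C↔T; transversions are all other mismatches.
Transitions: 2. Transversions: 3.
R = 2/3 = 0.666666… ≈ 0.67 (to 2 d.p.).

0.67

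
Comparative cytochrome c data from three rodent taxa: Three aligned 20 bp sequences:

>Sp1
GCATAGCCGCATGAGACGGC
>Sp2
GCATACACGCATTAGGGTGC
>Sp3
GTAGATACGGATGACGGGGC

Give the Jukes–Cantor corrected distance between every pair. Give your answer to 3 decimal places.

Sp1–Sp2: 6/20 sites differ → p = 0.3, d = −0.75 ln(1 − 0.4) = 0.383119 ≈ 0.383.
Sp1–Sp3: 8/20 sites differ → p = 0.4, d = −0.75 ln(1 − 0.533333) = 0.571605 ≈ 0.572.
Sp2–Sp3: 7/20 sites differ → p = 0.35, d = −0.75 ln(1 − 0.466667) = 0.471457 ≈ 0.471.

d(Sp1,Sp2) = 0.383, d(Sp1,Sp3) = 0.572, d(Sp2,Sp3) = 0.471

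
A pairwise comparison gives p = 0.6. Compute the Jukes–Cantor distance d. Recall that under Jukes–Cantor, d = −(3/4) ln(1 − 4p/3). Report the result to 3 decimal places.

1.207

d = −(3/4) ln(1 − 4p/3) = −0.75 ln(1 − 0.8) = −0.75 ln(0.2)
  = −0.75 × (-1.609438) = 1.207079 substitutions/site.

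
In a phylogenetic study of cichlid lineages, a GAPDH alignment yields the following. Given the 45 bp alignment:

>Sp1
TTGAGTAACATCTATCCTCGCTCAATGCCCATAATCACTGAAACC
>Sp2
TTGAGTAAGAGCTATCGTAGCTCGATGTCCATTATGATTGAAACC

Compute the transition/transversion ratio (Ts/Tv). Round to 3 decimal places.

Transitions are A↔G and C↔T; transversions are all other mismatches.
Transitions: 3. Transversions: 6.
R = 3/6 = 0.500.

0.500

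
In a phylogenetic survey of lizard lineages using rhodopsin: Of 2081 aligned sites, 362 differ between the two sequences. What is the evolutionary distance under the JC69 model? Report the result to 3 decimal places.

p = 362/2081 ≈ 0.173955.
d = −(3/4) ln(1 − 4p/3) = −0.75 ln(1 − 0.23194) = −0.75 ln(0.76806)
  = −0.75 × (-0.263887) = 0.197915 substitutions/site.

0.198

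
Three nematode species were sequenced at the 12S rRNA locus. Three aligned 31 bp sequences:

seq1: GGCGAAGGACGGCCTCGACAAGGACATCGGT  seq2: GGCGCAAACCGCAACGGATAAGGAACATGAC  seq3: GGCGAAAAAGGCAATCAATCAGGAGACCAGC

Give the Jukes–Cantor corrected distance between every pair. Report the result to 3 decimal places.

seq1–seq2: 16/31 sites differ → p ≈ 0.516129, d = −0.75 ln(1 − 0.688172) = 0.873978 ≈ 0.874.
seq1–seq3: 13/31 sites differ → p ≈ 0.419355, d = −0.75 ln(1 − 0.55914) = 0.614271 ≈ 0.614.
seq2–seq3: 13/31 sites differ → p ≈ 0.419355, d = −0.75 ln(1 − 0.55914) = 0.614271 ≈ 0.614.

d(seq1,seq2) = 0.874, d(seq1,seq3) = 0.614, d(seq2,seq3) = 0.614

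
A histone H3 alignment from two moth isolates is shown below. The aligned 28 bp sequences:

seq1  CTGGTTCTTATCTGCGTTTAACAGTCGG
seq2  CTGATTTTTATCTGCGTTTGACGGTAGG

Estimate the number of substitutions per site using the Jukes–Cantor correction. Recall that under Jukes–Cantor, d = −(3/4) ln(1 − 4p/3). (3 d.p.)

The sequences differ at 5 of 28 sites (4, 7, 20, 23, 26), so p = 5/28 ≈ 0.178571.
d = −(3/4) ln(1 − 4p/3) = −0.75 ln(1 − 0.238095) = −0.75 ln(0.761905)
  = −0.75 × (-0.271933) = 0.203950 substitutions/site.

0.204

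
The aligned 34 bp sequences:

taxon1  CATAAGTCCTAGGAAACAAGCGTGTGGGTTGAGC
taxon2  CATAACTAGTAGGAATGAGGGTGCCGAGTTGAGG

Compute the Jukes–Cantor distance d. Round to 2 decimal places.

The sequences differ at 13 of 34 sites, so p = 13/34 ≈ 0.382353.
d = −(3/4) ln(1 − 4p/3) = −0.75 ln(1 − 0.509804) = −0.75 ln(0.490196)
  = −0.75 × (-0.712950) = 0.534713 substitutions/site.

0.53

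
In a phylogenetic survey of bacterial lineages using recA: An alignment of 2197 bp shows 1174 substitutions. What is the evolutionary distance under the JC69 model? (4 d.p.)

p = 1174/2197 ≈ 0.534365.
d = −(3/4) ln(1 − 4p/3) = −0.75 ln(1 − 0.712487) = −0.75 ln(0.287513)
  = −0.75 × (-1.246487) = 0.934865 substitutions/site.

0.9349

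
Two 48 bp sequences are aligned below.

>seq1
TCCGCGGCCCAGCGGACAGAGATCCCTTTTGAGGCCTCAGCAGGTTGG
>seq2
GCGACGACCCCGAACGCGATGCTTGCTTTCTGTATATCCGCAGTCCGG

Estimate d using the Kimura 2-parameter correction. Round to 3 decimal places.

1.032

Of 48 sites, 13 differences are transitions and 13 are transversions, so P = 13/48 ≈ 0.270833 and Q = 13/48 ≈ 0.270833.
Under the Kimura two-parameter model, d = −½ ln(1 − 2P − Q) − ¼ ln(1 − 2Q).
1 − 2P − Q = 0.187501, giving −½ ln(0.187501) = 0.836986.
1 − 2Q = 0.458334, giving −¼ ln(0.458334) = 0.195039.
d = 0.836986 + 0.195039 = 1.032025.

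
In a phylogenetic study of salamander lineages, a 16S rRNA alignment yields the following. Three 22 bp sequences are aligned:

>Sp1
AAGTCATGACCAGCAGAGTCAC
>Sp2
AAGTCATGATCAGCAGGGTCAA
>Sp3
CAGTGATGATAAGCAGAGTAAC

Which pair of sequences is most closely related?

Sp1–Sp2: 3/22 differ, p = 0.136, d = 0.151.
Sp1–Sp3: 5/22 differ, p = 0.227, d = 0.271.
Sp2–Sp3: 6/22 differ, p = 0.273, d = 0.339.
The smallest distance is between Sp1 and Sp2.

Sp1 and Sp2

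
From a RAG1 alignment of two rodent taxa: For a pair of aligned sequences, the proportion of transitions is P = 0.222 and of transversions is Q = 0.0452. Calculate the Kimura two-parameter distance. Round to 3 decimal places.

Under the Kimura two-parameter model, d = −½ ln(1 − 2P − Q) − ¼ ln(1 − 2Q).
1 − 2P − Q = 0.5108, giving −½ ln(0.5108) = 0.335889.
1 − 2Q = 0.9096, giving −¼ ln(0.9096) = 0.023688.
d = 0.335889 + 0.023688 = 0.359577.

0.360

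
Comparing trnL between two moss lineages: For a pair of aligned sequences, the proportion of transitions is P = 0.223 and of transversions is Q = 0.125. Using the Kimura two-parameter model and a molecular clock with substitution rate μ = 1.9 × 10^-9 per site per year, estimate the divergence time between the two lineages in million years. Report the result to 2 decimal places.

Under the Kimura two-parameter model, d = −½ ln(1 − 2P − Q) − ¼ ln(1 − 2Q).
1 − 2P − Q = 0.429, giving −½ ln(0.429) = 0.423149.
1 − 2Q = 0.75, giving −¼ ln(0.75) = 0.071921.
d = 0.423149 + 0.071921 = 0.495070.
Under a molecular clock d = 2μt, so t = d/(2μ) = 0.495070 / (2 × 1.9 × 10^-9) = 130.28 million years.

130.28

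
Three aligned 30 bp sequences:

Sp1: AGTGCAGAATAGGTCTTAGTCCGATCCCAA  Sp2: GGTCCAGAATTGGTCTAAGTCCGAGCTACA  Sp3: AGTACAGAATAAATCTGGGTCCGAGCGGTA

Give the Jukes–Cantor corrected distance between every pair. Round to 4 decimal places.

d(Sp1,Sp2) = 0.3295, d(Sp1,Sp3) = 0.3831, d(Sp2,Sp3) = 0.4408

Sp1–Sp2: 8/30 sites differ → p ≈ 0.266667, d = −0.75 ln(1 − 0.355556) = 0.329526 ≈ 0.3295.
Sp1–Sp3: 9/30 sites differ → p = 0.3, d = −0.75 ln(1 − 0.4) = 0.383119 ≈ 0.3831.
Sp2–Sp3: 10/30 sites differ → p ≈ 0.333333, d = −0.75 ln(1 − 0.444444) = 0.440839 ≈ 0.4408.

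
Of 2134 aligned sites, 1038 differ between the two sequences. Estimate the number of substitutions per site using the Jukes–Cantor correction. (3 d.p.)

0.784

p = 1038/2134 ≈ 0.48641.
d = −(3/4) ln(1 − 4p/3) = −0.75 ln(1 − 0.648547) = −0.75 ln(0.351453)
  = −0.75 × (-1.045679) = 0.784259 substitutions/site.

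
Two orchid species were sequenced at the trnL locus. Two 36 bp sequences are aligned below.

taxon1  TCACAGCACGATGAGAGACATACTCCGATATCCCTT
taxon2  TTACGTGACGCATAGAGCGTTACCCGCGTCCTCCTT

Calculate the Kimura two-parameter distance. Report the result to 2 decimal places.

Of 36 sites, 6 differences are transitions and 11 are transversions, so P = 6/36 ≈ 0.166667 and Q = 11/36 ≈ 0.305556.
Under the Kimura two-parameter model, d = −½ ln(1 − 2P − Q) − ¼ ln(1 − 2Q).
1 − 2P − Q = 0.36111, giving −½ ln(0.36111) = 0.509286.
1 − 2Q = 0.388888, giving −¼ ln(0.388888) = 0.236116.
d = 0.509286 + 0.236116 = 0.745402.

0.75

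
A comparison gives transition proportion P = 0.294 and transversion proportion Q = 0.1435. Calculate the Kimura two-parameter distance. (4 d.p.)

Under the Kimura two-parameter model, d = −½ ln(1 − 2P − Q) − ¼ ln(1 − 2Q).
1 − 2P − Q = 0.2685, giving −½ ln(0.2685) = 0.657452.
1 − 2Q = 0.713, giving −¼ ln(0.713) = 0.084568.
d = 0.657452 + 0.084568 = 0.742020.

0.7420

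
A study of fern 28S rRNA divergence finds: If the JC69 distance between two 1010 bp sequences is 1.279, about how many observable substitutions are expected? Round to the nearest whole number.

Invert JC69: p = (3/4)(1 − e^(−4d/3)) = 0.75 × (1 − e^(-1.705333)) = 0.75 × (1 − 0.181712) = 0.613716.
Expected differing sites = pL ≈ 0.613716 × 1010 = 619.85316 ≈ 620.

620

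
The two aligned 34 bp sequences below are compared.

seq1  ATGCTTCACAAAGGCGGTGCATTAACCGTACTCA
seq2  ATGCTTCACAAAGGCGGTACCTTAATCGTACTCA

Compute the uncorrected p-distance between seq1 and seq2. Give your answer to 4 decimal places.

The sequences differ at 3 of 34 positions (sites 19, 21, 26).
p = 3/34 = 0.088235… ≈ 0.0882 (to 4 d.p.).

0.0882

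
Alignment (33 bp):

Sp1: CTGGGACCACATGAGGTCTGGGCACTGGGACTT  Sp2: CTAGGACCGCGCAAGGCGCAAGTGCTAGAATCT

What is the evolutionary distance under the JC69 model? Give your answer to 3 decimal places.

0.780

The sequences differ at 16 of 33 sites, so p = 16/33 ≈ 0.484848.
d = −(3/4) ln(1 − 4p/3) = −0.75 ln(1 − 0.646464) = −0.75 ln(0.353536)
  = −0.75 × (-1.039770) = 0.779828 substitutions/site.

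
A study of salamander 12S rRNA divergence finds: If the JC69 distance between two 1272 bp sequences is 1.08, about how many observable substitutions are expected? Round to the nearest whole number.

728

Invert JC69: p = (3/4)(1 − e^(−4d/3)) = 0.75 × (1 − e^(-1.44)) = 0.75 × (1 − 0.236928) = 0.572304.
Expected differing sites = pL ≈ 0.572304 × 1272 = 727.970688 ≈ 728.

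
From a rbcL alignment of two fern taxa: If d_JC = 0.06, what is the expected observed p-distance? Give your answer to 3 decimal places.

0.058

p = (3/4)(1 − e^(−4d/3)) = 0.75 × (1 − e^(-0.08)) = 0.75 × (1 − 0.923116) = 0.057663.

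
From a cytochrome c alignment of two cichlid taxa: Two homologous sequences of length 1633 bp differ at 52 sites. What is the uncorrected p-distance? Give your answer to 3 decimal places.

p = 52/1633 = 0.031843… ≈ 0.032 (to 3 d.p.).

0.032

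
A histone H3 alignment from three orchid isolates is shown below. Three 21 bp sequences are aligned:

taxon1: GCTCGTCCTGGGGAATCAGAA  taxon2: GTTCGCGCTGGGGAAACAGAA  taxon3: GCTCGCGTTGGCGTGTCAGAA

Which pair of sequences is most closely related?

taxon1–taxon2: 4/21 differ, p = 0.190, d = 0.220.
taxon1–taxon3: 6/21 differ, p = 0.286, d = 0.360.
taxon2–taxon3: 6/21 differ, p = 0.286, d = 0.360.
The smallest distance is between taxon1 and taxon2.

taxon1 and taxon2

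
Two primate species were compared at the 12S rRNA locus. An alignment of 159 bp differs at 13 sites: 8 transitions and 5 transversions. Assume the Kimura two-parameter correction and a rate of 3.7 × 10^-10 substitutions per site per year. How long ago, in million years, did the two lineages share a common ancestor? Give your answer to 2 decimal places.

P = 8/159 ≈ 0.050314 and Q = 5/159 ≈ 0.031447.
Under the Kimura two-parameter model, d = −½ ln(1 − 2P − Q) − ¼ ln(1 − 2Q).
1 − 2P − Q = 0.867925, giving −½ ln(0.867925) = 0.070825.
1 − 2Q = 0.937106, giving −¼ ln(0.937106) = 0.016240.
d = 0.070825 + 0.016240 = 0.087065.
Under a molecular clock d = 2μt, so t = d/(2μ) = 0.087065 / (2 × 3.7 × 10^-10) = 117.66 million years.

117.66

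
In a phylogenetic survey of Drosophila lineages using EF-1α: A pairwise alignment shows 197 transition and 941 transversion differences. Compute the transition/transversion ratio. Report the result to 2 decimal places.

R = 197/941 = 0.209351… ≈ 0.21 (to 2 d.p.).

0.21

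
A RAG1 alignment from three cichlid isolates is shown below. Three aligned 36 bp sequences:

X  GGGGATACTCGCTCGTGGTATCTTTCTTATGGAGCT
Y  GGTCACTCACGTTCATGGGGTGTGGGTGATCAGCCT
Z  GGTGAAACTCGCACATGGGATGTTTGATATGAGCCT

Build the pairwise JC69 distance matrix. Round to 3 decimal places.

X–Y: 18/36 sites differ → p = 0.5, d = −0.75 ln(1 − 0.666667) = 0.823960 ≈ 0.824.
X–Z: 11/36 sites differ → p ≈ 0.305556, d = −0.75 ln(1 − 0.407408) = 0.392437 ≈ 0.392.
Y–Z: 12/36 sites differ → p ≈ 0.333333, d = −0.75 ln(1 − 0.444444) = 0.440839 ≈ 0.441.

d(X,Y) = 0.824, d(X,Z) = 0.392, d(Y,Z) = 0.441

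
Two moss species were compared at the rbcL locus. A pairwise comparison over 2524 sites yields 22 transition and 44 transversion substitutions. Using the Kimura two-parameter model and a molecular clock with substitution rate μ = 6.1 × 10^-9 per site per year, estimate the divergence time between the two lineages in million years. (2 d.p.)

P = 22/2524 ≈ 0.008716 and Q = 44/2524 ≈ 0.017433.
Under the Kimura two-parameter model, d = −½ ln(1 − 2P − Q) − ¼ ln(1 − 2Q).
1 − 2P − Q = 0.965135, giving −½ ln(0.965135) = 0.017744.
1 − 2Q = 0.965134, giving −¼ ln(0.965134) = 0.008872.
d = 0.017744 + 0.008872 = 0.026616.
Under a molecular clock d = 2μt, so t = d/(2μ) = 0.026616 / (2 × 6.1 × 10^-9) = 2.18 million years.

2.18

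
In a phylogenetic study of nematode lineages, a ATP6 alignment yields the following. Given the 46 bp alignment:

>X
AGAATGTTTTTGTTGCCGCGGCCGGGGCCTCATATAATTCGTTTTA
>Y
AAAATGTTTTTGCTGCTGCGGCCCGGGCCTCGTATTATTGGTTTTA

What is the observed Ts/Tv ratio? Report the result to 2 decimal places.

Transitions are A↔G and C↔T; transversions are all other mismatches.
Transitions: 4. Transversions: 3.
R = 4/3 = 1.333333… ≈ 1.33 (to 2 d.p.).

1.33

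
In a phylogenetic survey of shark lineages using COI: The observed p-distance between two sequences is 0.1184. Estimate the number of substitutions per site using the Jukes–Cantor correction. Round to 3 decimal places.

0.129

d = −(3/4) ln(1 − 4p/3) = −0.75 ln(1 − 0.157867) = −0.75 ln(0.842133)
  = −0.75 × (-0.171817) = 0.128863 substitutions/site.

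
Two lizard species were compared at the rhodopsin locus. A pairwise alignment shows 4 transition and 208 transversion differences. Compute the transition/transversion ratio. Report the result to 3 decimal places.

0.019

R = 4/208 = 0.019230… ≈ 0.019 (to 3 d.p.).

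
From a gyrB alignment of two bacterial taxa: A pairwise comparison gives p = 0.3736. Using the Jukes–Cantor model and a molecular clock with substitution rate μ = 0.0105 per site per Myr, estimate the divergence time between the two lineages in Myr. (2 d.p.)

24.62

d = −(3/4) ln(1 − 4p/3) = −0.75 ln(1 − 0.498133) = −0.75 ln(0.501867)
  = −0.75 × (-0.689420) = 0.517065 substitutions/site.
Under a molecular clock d = 2μt, so t = d/(2μ) = 0.517065 / (2 × 0.0105) = 24.62 Myr.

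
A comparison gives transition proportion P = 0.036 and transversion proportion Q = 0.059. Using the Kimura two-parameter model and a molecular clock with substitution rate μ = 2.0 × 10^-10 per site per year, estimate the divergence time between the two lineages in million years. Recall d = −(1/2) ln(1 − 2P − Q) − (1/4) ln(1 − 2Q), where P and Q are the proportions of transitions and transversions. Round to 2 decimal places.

253.99

Under the Kimura two-parameter model, d = −½ ln(1 − 2P − Q) − ¼ ln(1 − 2Q).
1 − 2P − Q = 0.869, giving −½ ln(0.869) = 0.070206.
1 − 2Q = 0.882, giving −¼ ln(0.882) = 0.031391.
d = 0.070206 + 0.031391 = 0.101597.
Under a molecular clock d = 2μt, so t = d/(2μ) = 0.101597 / (2 × 2.0 × 10^-10) = 253.99 million years.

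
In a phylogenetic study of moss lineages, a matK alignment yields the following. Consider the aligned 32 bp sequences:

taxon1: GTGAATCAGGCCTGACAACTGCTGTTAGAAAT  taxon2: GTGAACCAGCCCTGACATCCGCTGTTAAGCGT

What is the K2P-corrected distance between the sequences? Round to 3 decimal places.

Of 32 sites, 5 differences are transitions and 3 are transversions, so P = 5/32 = 0.15625 and Q = 3/32 = 0.09375.
Under the Kimura two-parameter model, d = −½ ln(1 − 2P − Q) − ¼ ln(1 − 2Q).
1 − 2P − Q = 0.59375, giving −½ ln(0.59375) = 0.260648.
1 − 2Q = 0.8125, giving −¼ ln(0.8125) = 0.051910.
d = 0.260648 + 0.051910 = 0.312558.

0.313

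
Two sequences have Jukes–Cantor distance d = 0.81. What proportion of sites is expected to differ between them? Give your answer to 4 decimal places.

0.4953

p = (3/4)(1 − e^(−4d/3)) = 0.75 × (1 − e^(-1.08)) = 0.75 × (1 − 0.339596) = 0.495303.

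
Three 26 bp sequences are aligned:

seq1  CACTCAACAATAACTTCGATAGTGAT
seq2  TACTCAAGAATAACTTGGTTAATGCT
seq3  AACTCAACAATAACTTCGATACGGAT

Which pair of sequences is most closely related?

seq1–seq2: 6/26 differ, p = 0.231, d = 0.276.
seq1–seq3: 3/26 differ, p = 0.115, d = 0.125.
seq2–seq3: 7/26 differ, p = 0.269, d = 0.334.
The smallest distance is between seq1 and seq3.

seq1 and seq3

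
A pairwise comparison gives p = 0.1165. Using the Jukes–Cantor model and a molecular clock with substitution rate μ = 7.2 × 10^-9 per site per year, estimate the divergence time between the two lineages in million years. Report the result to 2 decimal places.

d = −(3/4) ln(1 − 4p/3) = −0.75 ln(1 − 0.155333) = −0.75 ln(0.844667)
  = −0.75 × (-0.168813) = 0.126610 substitutions/site.
Under a molecular clock d = 2μt, so t = d/(2μ) = 0.126610 / (2 × 7.2 × 10^-9) = 8.79 million years.

8.79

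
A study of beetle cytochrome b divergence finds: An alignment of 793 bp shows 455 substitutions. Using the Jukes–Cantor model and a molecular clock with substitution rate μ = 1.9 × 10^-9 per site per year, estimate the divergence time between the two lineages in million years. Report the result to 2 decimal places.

285.85

p = 455/793 ≈ 0.57377.
d = −(3/4) ln(1 − 4p/3) = −0.75 ln(1 − 0.765027) = −0.75 ln(0.234973)
  = −0.75 × (-1.448285) = 1.086214 substitutions/site.
Under a molecular clock d = 2μt, so t = d/(2μ) = 1.086214 / (2 × 1.9 × 10^-9) = 285.85 million years.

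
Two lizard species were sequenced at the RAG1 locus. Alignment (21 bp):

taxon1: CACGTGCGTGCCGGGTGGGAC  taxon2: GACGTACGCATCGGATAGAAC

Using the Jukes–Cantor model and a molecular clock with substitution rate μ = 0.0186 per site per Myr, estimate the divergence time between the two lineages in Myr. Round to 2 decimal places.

14.30

The sequences differ at 8 of 21 sites (1, 6, 9, 10, 11, 15, 17, 19), so p = 8/21 ≈ 0.380952.
d = −(3/4) ln(1 − 4p/3) = −0.75 ln(1 − 0.507936) = −0.75 ln(0.492064)
  = −0.75 × (-0.709146) = 0.531860 substitutions/site.
Under a molecular clock d = 2μt, so t = d/(2μ) = 0.531860 / (2 × 0.0186) = 14.30 Myr.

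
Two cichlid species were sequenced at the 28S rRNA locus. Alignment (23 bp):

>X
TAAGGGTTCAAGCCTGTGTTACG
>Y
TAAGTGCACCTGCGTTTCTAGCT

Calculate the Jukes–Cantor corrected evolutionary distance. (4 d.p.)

The sequences differ at 11 of 23 sites, so p = 11/23 ≈ 0.478261.
d = −(3/4) ln(1 − 4p/3) = −0.75 ln(1 − 0.637681) = −0.75 ln(0.362319)
  = −0.75 × (-1.015230) = 0.761423 substitutions/site.

0.7614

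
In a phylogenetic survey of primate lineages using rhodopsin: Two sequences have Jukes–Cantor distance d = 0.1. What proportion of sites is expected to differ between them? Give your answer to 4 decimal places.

0.0936

p = (3/4)(1 − e^(−4d/3)) = 0.75 × (1 − e^(-0.133333)) = 0.75 × (1 − 0.875174) = 0.093620.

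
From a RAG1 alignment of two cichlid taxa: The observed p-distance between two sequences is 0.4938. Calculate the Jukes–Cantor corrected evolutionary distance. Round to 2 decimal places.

d = −(3/4) ln(1 − 4p/3) = −0.75 ln(1 − 0.6584) = −0.75 ln(0.3416)
  = −0.75 × (-1.074115) = 0.805586 substitutions/site.

0.81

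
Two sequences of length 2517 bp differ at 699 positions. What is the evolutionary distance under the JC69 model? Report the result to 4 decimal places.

p = 699/2517 ≈ 0.277712.
d = −(3/4) ln(1 − 4p/3) = −0.75 ln(1 − 0.370283) = −0.75 ln(0.629717)
  = −0.75 × (-0.462485) = 0.346864 substitutions/site.

0.3469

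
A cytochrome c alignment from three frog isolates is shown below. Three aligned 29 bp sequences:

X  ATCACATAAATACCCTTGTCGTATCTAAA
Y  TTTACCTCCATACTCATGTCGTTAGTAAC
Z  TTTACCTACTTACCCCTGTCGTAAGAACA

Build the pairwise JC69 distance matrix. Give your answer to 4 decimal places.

X–Y: 11/29 sites differ → p ≈ 0.37931, d = −0.75 ln(1 − 0.505747) = 0.528531 ≈ 0.5285.
X–Z: 10/29 sites differ → p ≈ 0.344828, d = −0.75 ln(1 − 0.459771) = 0.461822 ≈ 0.4618.
Y–Z: 8/29 sites differ → p ≈ 0.275862, d = −0.75 ln(1 − 0.367816) = 0.343931 ≈ 0.3439.

d(X,Y) = 0.5285, d(X,Z) = 0.4618, d(Y,Z) = 0.3439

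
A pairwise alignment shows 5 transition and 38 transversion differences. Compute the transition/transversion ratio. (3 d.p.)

R = 5/38 = 0.131578… ≈ 0.132 (to 3 d.p.).

0.132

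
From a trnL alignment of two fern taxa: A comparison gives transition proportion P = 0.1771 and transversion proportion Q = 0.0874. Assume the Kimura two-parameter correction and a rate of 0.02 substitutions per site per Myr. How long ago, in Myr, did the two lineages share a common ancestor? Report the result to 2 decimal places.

8.48

Under the Kimura two-parameter model, d = −½ ln(1 − 2P − Q) − ¼ ln(1 − 2Q).
1 − 2P − Q = 0.5584, giving −½ ln(0.5584) = 0.291340.
1 − 2Q = 0.8252, giving −¼ ln(0.8252) = 0.048032.
d = 0.291340 + 0.048032 = 0.339372.
Under a molecular clock d = 2μt, so t = d/(2μ) = 0.339372 / (2 × 0.02) = 8.48 Myr.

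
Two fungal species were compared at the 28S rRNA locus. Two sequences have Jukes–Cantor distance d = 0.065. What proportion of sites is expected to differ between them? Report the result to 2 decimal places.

p = (3/4)(1 − e^(−4d/3)) = 0.75 × (1 − e^(-0.086667)) = 0.75 × (1 − 0.916982) = 0.062264.

0.06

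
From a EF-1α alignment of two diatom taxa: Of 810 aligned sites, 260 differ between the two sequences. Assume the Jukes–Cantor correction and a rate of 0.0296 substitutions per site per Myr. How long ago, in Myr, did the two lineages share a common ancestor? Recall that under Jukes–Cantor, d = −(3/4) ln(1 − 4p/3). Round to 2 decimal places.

7.08

p = 260/810 ≈ 0.320988.
d = −(3/4) ln(1 − 4p/3) = −0.75 ln(1 − 0.427984) = −0.75 ln(0.572016)
  = −0.75 × (-0.558588) = 0.418941 substitutions/site.
Under a molecular clock d = 2μt, so t = d/(2μ) = 0.418941 / (2 × 0.0296) = 7.08 Myr.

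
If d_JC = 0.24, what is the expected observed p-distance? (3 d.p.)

0.205

p = (3/4)(1 − e^(−4d/3)) = 0.75 × (1 − e^(-0.32)) = 0.75 × (1 − 0.726149) = 0.205388.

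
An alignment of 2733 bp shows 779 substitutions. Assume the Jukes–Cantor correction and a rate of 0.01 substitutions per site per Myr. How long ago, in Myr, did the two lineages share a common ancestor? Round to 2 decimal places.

17.93

p = 779/2733 ≈ 0.285035.
d = −(3/4) ln(1 − 4p/3) = −0.75 ln(1 − 0.380047) = −0.75 ln(0.619953)
  = −0.75 × (-0.478112) = 0.358584 substitutions/site.
Under a molecular clock d = 2μt, so t = d/(2μ) = 0.358584 / (2 × 0.01) = 17.93 Myr.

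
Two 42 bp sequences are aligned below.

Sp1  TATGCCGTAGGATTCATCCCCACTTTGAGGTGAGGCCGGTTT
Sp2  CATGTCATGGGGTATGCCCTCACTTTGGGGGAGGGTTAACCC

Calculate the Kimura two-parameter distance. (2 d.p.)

1.55

Of 42 sites, 19 differences are transitions and 2 are transversions, so P = 19/42 ≈ 0.452381 and Q = 2/42 ≈ 0.047619.
Under the Kimura two-parameter model, d = −½ ln(1 − 2P − Q) − ¼ ln(1 − 2Q).
1 − 2P − Q = 0.047619, giving −½ ln(0.047619) = 1.522262.
1 − 2Q = 0.904762, giving −¼ ln(0.904762) = 0.025021.
d = 1.522262 + 0.025021 = 1.547283.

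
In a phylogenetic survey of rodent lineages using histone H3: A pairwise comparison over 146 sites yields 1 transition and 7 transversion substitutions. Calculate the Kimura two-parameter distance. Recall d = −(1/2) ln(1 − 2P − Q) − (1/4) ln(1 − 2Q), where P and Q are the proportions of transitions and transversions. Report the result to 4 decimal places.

0.0570

P = 1/146 ≈ 0.006849 and Q = 7/146 ≈ 0.047945.
Under the Kimura two-parameter model, d = −½ ln(1 − 2P − Q) − ¼ ln(1 − 2Q).
1 − 2P − Q = 0.938357, giving −½ ln(0.938357) = 0.031812.
1 − 2Q = 0.90411, giving −¼ ln(0.90411) = 0.025201.
d = 0.031812 + 0.025201 = 0.057013.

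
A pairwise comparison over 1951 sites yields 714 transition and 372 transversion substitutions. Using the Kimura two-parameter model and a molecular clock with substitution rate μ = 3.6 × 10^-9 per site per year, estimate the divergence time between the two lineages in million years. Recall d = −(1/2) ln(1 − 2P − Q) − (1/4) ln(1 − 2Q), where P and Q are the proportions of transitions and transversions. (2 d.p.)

194.37

P = 714/1951 ≈ 0.365966 and Q = 372/1951 ≈ 0.190671.
Under the Kimura two-parameter model, d = −½ ln(1 − 2P − Q) − ¼ ln(1 − 2Q).
1 − 2P − Q = 0.077397, giving −½ ln(0.077397) = 1.279404.
1 − 2Q = 0.618658, giving −¼ ln(0.618658) = 0.120051.
d = 1.279404 + 0.120051 = 1.399455.
Under a molecular clock d = 2μt, so t = d/(2μ) = 1.399455 / (2 × 3.6 × 10^-9) = 194.37 million years.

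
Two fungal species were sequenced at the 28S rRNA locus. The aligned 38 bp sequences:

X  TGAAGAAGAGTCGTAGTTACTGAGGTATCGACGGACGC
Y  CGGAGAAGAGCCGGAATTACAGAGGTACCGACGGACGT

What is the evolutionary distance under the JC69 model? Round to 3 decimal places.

0.247

The sequences differ at 8 of 38 sites (1, 3, 11, 14, 16, 21, 28, 38), so p = 8/38 ≈ 0.210526.
d = −(3/4) ln(1 − 4p/3) = −0.75 ln(1 − 0.280701) = −0.75 ln(0.719299)
  = −0.75 × (-0.329478) = 0.247109 substitutions/site.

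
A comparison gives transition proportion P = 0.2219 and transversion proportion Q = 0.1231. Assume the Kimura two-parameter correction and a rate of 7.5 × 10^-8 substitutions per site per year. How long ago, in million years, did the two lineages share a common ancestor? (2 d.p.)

Under the Kimura two-parameter model, d = −½ ln(1 − 2P − Q) − ¼ ln(1 − 2Q).
1 − 2P − Q = 0.4331, giving −½ ln(0.4331) = 0.418393.
1 − 2Q = 0.7538, giving −¼ ln(0.7538) = 0.070657.
d = 0.418393 + 0.070657 = 0.489050.
Under a molecular clock d = 2μt, so t = d/(2μ) = 0.489050 / (2 × 7.5 × 10^-8) = 3.26 million years.

3.26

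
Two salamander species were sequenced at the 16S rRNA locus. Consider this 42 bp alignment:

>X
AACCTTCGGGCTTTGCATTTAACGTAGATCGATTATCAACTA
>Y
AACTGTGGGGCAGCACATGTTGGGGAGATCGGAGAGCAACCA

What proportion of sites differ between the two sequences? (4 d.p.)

0.4048

The sequences differ at 17 of 42 positions.
p = 17/42 = 0.404761… ≈ 0.4048 (to 4 d.p.).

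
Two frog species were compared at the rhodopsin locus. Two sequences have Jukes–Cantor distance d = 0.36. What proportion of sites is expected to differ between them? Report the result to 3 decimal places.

0.286

p = (3/4)(1 − e^(−4d/3)) = 0.75 × (1 − e^(-0.48)) = 0.75 × (1 − 0.618783) = 0.285913.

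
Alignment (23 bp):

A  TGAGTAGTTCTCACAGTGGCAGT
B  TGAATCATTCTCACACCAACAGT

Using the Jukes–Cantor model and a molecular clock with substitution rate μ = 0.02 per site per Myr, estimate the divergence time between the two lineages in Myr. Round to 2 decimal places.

9.76

The sequences differ at 7 of 23 sites (4, 6, 7, 16, 17, 18, 19), so p = 7/23 ≈ 0.304348.
d = −(3/4) ln(1 − 4p/3) = −0.75 ln(1 − 0.405797) = −0.75 ln(0.594203)
  = −0.75 × (-0.520534) = 0.390401 substitutions/site.
Under a molecular clock d = 2μt, so t = d/(2μ) = 0.390401 / (2 × 0.02) = 9.76 Myr.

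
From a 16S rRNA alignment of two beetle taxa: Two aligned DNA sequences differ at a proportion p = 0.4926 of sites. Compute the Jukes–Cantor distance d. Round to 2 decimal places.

d = −(3/4) ln(1 − 4p/3) = −0.75 ln(1 − 0.6568) = −0.75 ln(0.3432)
  = −0.75 × (-1.069442) = 0.802082 substitutions/site.

0.80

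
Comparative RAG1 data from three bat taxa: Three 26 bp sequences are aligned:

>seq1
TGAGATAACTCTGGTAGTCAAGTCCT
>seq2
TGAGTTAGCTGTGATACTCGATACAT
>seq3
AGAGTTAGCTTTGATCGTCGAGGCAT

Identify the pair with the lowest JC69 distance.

seq1–seq2: 9/26 differ, p = 0.346, d = 0.464.
seq1–seq3: 9/26 differ, p = 0.346, d = 0.464.
seq2–seq3: 6/26 differ, p = 0.231, d = 0.276.
The smallest distance is between seq2 and seq3.

seq2 and seq3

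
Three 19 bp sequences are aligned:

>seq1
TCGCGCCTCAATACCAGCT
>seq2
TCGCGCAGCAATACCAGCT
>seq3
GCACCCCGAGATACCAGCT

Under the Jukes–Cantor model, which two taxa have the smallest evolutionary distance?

seq1 and seq2

seq1–seq2: 2/19 differ, p = 0.105, d = 0.113.
seq1–seq3: 6/19 differ, p = 0.316, d = 0.410.
seq2–seq3: 6/19 differ, p = 0.316, d = 0.410.
The smallest distance is between seq1 and seq2.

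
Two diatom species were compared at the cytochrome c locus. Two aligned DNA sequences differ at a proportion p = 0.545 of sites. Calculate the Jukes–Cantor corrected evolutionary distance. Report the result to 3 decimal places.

0.973

d = −(3/4) ln(1 − 4p/3) = −0.75 ln(1 − 0.726667) = −0.75 ln(0.273333)
  = −0.75 × (-1.297064) = 0.972798 substitutions/site.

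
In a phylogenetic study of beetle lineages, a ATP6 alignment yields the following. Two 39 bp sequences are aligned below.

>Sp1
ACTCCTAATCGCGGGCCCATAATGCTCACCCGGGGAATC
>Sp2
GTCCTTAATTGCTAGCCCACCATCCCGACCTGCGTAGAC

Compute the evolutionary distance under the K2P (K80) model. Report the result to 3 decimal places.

Of 39 sites, 10 differences are transitions and 7 are transversions, so P = 10/39 ≈ 0.25641 and Q = 7/39 ≈ 0.179487.
Under the Kimura two-parameter model, d = −½ ln(1 − 2P − Q) − ¼ ln(1 − 2Q).
1 − 2P − Q = 0.307693, giving −½ ln(0.307693) = 0.589326.
1 − 2Q = 0.641026, giving −¼ ln(0.641026) = 0.111171.
d = 0.589326 + 0.111171 = 0.700497.

0.700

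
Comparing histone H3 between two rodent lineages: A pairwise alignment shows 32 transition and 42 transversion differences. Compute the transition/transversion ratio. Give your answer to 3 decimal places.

0.762

R = 32/42 = 0.761904… ≈ 0.762 (to 3 d.p.).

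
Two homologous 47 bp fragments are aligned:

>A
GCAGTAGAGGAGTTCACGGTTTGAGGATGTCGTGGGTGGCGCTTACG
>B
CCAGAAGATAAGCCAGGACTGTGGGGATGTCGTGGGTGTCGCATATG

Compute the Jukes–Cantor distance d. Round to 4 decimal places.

0.4537

The sequences differ at 16 of 47 sites, so p = 16/47 ≈ 0.340426.
d = −(3/4) ln(1 − 4p/3) = −0.75 ln(1 − 0.453901) = −0.75 ln(0.546099)
  = −0.75 × (-0.604955) = 0.453716 substitutions/site.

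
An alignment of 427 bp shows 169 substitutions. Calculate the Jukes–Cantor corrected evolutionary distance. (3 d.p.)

0.563

p = 169/427 ≈ 0.395785.
d = −(3/4) ln(1 − 4p/3) = −0.75 ln(1 − 0.527713) = −0.75 ln(0.472287)
  = −0.75 × (-0.750168) = 0.562626 substitutions/site.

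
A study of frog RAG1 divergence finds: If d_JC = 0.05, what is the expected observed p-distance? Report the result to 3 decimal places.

p = (3/4)(1 − e^(−4d/3)) = 0.75 × (1 − e^(-0.066667)) = 0.75 × (1 − 0.935507) = 0.048370.

0.048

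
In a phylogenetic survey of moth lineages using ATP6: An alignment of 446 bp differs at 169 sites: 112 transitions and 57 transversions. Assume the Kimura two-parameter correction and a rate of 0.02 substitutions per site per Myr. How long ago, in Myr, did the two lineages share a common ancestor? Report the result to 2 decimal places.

P = 112/446 ≈ 0.251121 and Q = 57/446 ≈ 0.127803.
Under the Kimura two-parameter model, d = −½ ln(1 − 2P − Q) − ¼ ln(1 − 2Q).
1 − 2P − Q = 0.369955, giving −½ ln(0.369955) = 0.497187.
1 − 2Q = 0.744394, giving −¼ ln(0.744394) = 0.073796.
d = 0.497187 + 0.073796 = 0.570983.
Under a molecular clock d = 2μt, so t = d/(2μ) = 0.570983 / (2 × 0.02) = 14.27 Myr.

14.27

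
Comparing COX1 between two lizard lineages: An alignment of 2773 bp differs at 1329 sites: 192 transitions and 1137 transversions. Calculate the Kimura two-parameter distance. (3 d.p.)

0.826

P = 192/2773 ≈ 0.069239 and Q = 1137/2773 ≈ 0.410025.
Under the Kimura two-parameter model, d = −½ ln(1 − 2P − Q) − ¼ ln(1 − 2Q).
1 − 2P − Q = 0.451497, giving −½ ln(0.451497) = 0.397593.
1 − 2Q = 0.17995, giving −¼ ln(0.17995) = 0.428769.
d = 0.397593 + 0.428769 = 0.826362.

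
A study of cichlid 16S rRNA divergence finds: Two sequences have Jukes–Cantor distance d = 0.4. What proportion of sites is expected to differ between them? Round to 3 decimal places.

0.310

p = (3/4)(1 − e^(−4d/3)) = 0.75 × (1 − e^(-0.533333)) = 0.75 × (1 − 0.586646) = 0.310016.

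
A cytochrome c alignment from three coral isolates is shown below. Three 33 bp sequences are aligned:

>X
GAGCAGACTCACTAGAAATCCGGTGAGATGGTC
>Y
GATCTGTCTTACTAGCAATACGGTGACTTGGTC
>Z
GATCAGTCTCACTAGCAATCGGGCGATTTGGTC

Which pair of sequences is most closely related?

X–Y: 8/33 differ, p = 0.242, d = 0.293.
X–Z: 7/33 differ, p = 0.212, d = 0.249.
Y–Z: 6/33 differ, p = 0.182, d = 0.208.
The smallest distance is between Y and Z.

Y and Z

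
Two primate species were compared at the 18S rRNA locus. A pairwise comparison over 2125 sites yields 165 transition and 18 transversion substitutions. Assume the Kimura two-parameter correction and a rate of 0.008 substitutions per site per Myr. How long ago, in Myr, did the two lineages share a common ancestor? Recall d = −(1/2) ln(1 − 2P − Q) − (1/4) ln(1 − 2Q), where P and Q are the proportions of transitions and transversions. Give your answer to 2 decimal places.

5.86

P = 165/2125 ≈ 0.077647 and Q = 18/2125 ≈ 0.008471.
Under the Kimura two-parameter model, d = −½ ln(1 − 2P − Q) − ¼ ln(1 − 2Q).
1 − 2P − Q = 0.836235, giving −½ ln(0.836235) = 0.089423.
1 − 2Q = 0.983058, giving −¼ ln(0.983058) = 0.004272.
d = 0.089423 + 0.004272 = 0.093695.
Under a molecular clock d = 2μt, so t = d/(2μ) = 0.093695 / (2 × 0.008) = 5.86 Myr.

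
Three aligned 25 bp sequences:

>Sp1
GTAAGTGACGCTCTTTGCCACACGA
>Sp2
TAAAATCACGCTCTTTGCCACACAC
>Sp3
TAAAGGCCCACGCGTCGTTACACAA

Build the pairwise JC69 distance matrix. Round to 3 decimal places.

Sp1–Sp2: 6/25 sites differ → p = 0.24, d = −0.75 ln(1 − 0.32) = 0.289247 ≈ 0.289.
Sp1–Sp3: 12/25 sites differ → p = 0.48, d = −0.75 ln(1 − 0.64) = 0.766238 ≈ 0.766.
Sp2–Sp3: 10/25 sites differ → p = 0.4, d = −0.75 ln(1 − 0.533333) = 0.571605 ≈ 0.572.

d(Sp1,Sp2) = 0.289, d(Sp1,Sp3) = 0.766, d(Sp2,Sp3) = 0.572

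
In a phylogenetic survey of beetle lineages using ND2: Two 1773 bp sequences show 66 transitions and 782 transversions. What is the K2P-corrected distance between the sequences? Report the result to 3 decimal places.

P = 66/1773 ≈ 0.037225 and Q = 782/1773 ≈ 0.44106.
Under the Kimura two-parameter model, d = −½ ln(1 − 2P − Q) − ¼ ln(1 − 2Q).
1 − 2P − Q = 0.48449, giving −½ ln(0.48449) = 0.362329.
1 − 2Q = 0.11788, giving −¼ ln(0.11788) = 0.534522.
d = 0.362329 + 0.534522 = 0.896851.

0.897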